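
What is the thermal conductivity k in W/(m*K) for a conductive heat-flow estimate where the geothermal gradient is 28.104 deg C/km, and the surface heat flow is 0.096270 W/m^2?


k = q * 1000 / grad
k = 0.096270 * 1000 / 28.104
k = 3.4255 W/(m*K)


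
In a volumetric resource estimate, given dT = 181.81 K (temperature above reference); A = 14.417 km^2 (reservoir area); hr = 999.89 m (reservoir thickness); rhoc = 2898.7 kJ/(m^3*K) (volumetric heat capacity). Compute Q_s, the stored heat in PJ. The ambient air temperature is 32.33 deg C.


Step 1: Vr = A*1e6*hr = 14.417*1e6*999.89 = 1.441541e+10 m^3
Step 2: Q_s = Vr*rhoc*dT/1e12 = 1.441541e+10*2898.7*181.81/1e12 = 7597.1 PJ
Q_s = 7597.1 PJ


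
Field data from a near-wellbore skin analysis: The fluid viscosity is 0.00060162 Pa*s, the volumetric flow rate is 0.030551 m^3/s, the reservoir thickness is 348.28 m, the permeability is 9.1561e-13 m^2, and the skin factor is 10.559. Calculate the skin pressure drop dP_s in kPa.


dP_s = S * q * mu / (2*pi*k*hr) / 1000
dP_s = 10.559 * 0.030551 * 0.00060162 / (2*pi*9.1561e-13*348.28) / 1000
dP_s = 96.862 kPa


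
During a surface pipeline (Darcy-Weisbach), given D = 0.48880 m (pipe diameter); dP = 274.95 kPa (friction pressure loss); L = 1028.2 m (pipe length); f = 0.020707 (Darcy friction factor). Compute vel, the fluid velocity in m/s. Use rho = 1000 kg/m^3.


vel = sqrt(dP*1000*2*D / (f*L*rho))
vel = sqrt(274.95*1000*2*0.48880 / (0.020707*1028.2*1000))
vel = 3.5531 m/s


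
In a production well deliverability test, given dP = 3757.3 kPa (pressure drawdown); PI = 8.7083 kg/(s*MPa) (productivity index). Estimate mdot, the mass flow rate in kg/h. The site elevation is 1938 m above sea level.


mdot = PI * dP / 1000
mdot = 8.7083 * 3757.3 / 1000
mdot = 32.71970 kg/s
Convert: 32.71970 kg/s * 3600.0 = 1.1779e+05 kg/h
mdot = 1.1779e+05 kg/h


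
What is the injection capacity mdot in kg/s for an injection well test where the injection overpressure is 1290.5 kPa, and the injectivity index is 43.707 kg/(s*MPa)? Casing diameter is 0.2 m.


mdot = II * dP / 1000
mdot = 43.707 * 1290.5 / 1000
mdot = 56.404 kg/s


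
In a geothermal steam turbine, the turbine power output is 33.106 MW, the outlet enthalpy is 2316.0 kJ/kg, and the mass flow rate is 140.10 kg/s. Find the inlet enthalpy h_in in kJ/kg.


h_in = h_out + P * 1000 / mdot
h_in = 2316.0 + 33.106 * 1000 / 140.10
h_in = 2552.3 kJ/kg


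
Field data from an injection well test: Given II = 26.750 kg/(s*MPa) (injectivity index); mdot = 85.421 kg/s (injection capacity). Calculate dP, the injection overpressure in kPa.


dP = mdot * 1000 / II
dP = 85.421 * 1000 / 26.750
dP = 3193.3 kPa


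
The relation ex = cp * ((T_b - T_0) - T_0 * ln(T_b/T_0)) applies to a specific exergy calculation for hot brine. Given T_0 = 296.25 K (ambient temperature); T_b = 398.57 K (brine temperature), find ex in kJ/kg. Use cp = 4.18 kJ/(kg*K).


ex = cp * ((T_b - T_0) - T_0 * ln(T_b/T_0))
ex = 4.18 * ((398.57 - 296.25) - 296.25 * ln(398.57/296.25))
ex = 60.312 kJ/kg


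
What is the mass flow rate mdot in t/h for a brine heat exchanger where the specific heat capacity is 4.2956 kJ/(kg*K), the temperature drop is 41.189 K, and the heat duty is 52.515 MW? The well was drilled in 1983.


mdot = Q * 1000 / (cp * dT)
mdot = 52.515 * 1000 / (4.2956 * 41.189)
mdot = 296.8098 kg/s
Convert: 296.8098 kg/s * 3.6 = 1068.5 t/h
mdot = 1068.5 t/h


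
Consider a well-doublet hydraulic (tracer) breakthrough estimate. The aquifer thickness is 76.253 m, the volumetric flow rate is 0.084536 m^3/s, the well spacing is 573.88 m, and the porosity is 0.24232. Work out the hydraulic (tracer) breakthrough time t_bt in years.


t_bt = pi * hr * phi * L^2 / (3 * Qv) / (365.25*86400)
t_bt = pi * 76.253 * 0.24232 * 573.88^2 / (3 * 0.084536) / (365.25*86400)
t_bt = 2.3888 years


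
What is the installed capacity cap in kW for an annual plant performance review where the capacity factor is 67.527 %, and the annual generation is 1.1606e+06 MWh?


cap = E_a / (CF/100 * 8760)
cap = 1.1606e+06 / (67.527/100 * 8760)
cap = 196.2009 MW
Convert: 196.2009 MW * 1000.0 = 1.9620e+05 kW
cap = 1.9620e+05 kW


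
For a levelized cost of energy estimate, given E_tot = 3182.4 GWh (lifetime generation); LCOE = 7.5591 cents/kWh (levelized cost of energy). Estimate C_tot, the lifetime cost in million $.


C_tot = LCOE / 100 * E_tot
C_tot = 7.5591 / 100 * 3182.4
C_tot = 240.56 million $


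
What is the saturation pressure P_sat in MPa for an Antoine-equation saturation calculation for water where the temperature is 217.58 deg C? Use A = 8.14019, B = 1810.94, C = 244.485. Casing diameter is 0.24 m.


P_sat = 10^(A - B/(C + T)) / 760 * 0.101325
P_sat = 10^(8.14019 - 1810.94/(244.485 + 217.58)) / 760 * 0.101325
P_sat = 2.2175 MPa


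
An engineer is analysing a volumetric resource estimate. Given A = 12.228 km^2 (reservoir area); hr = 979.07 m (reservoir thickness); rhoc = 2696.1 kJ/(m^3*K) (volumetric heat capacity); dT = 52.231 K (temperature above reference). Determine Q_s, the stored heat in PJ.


Step 1: Vr = A*1e6*hr = 12.228*1e6*979.07 = 1.197207e+10 m^3
Step 2: Q_s = Vr*rhoc*dT/1e12 = 1.197207e+10*2696.1*52.231/1e12 = 1685.9 PJ
Q_s = 1685.9 PJ


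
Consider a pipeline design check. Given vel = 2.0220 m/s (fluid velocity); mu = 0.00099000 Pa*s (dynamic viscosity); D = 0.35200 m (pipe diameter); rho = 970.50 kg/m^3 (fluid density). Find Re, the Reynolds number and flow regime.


Step 1: Re = rho*vel*D/mu = 970.5*2.022*0.352/0.00099 = 6.9772e+05
Step 2: Re = 6.9772e+05 > 4000, so flow is turbulent.
Re = 6.9772e+05 (turbulent)


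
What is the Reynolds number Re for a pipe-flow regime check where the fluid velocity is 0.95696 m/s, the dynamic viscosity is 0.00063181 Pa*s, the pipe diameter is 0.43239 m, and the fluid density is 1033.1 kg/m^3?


Re = rho * vel * D / mu
Re = 1033.1 * 0.95696 * 0.43239 / 0.00063181
Re = 6.7659e+05


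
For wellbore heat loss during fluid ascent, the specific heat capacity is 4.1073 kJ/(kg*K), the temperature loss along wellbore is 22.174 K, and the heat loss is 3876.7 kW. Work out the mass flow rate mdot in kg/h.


mdot = Q_loss / (cp * dT)
mdot = 3876.7 / (4.1073 * 22.174)
mdot = 42.56589 kg/s
Convert: 42.56589 kg/s * 3600.0 = 1.5324e+05 kg/h
mdot = 1.5324e+05 kg/h


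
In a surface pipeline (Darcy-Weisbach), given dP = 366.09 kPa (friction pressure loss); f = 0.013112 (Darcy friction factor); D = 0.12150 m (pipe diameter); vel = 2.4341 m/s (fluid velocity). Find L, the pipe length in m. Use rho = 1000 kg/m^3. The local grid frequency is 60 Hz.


L = dP*1000*D / (f*rho*vel^2/2)
L = 366.09*1000*0.12150 / (0.013112*1000*2.4341^2/2)
L = 1145.1 m


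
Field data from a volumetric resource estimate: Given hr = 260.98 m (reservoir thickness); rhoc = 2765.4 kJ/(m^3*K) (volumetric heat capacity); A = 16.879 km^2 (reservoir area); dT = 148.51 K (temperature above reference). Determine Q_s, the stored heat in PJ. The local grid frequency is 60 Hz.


Step 1: Vr = A*1e6*hr = 16.879*1e6*260.98 = 4.405081e+09 m^3
Step 2: Q_s = Vr*rhoc*dT/1e12 = 4.405081e+09*2765.4*148.51/1e12 = 1809.1 PJ
Q_s = 1809.1 PJ


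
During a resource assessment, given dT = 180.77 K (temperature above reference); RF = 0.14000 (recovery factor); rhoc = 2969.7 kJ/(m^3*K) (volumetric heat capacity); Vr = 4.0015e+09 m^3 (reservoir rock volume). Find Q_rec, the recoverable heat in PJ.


Step 1: Q_s = Vr*rhoc*dT/1e12 = 4.0015e+09*2969.7*180.77/1e12 = 2148.136 PJ
Step 2: Q_rec = Q_s * RF = 2148.136 * 0.14 = 300.74 PJ
Q_rec = 300.74 PJ


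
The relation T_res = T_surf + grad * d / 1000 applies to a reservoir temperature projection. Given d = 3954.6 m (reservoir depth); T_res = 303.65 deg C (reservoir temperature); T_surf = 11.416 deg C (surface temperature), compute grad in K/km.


grad = (T_res - T_surf) / d * 1000
grad = (303.65 - 11.416) / 3954.6 * 1000
grad = 73.89723 deg C/km
Convert: 73.89723 deg C/km * 1.0 = 73.897 K/km
grad = 73.897 K/km


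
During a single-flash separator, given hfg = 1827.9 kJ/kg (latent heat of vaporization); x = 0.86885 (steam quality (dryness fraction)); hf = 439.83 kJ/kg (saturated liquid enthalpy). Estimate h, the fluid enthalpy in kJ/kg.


h = hf + x * hfg
h = 439.83 + 0.86885 * 1827.9
h = 2028.0 kJ/kg


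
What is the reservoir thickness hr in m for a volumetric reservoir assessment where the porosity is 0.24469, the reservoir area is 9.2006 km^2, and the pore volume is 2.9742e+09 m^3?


hr = Vp / (A * 1e6 * phi)
hr = 2.9742e+09 / (9.2006 * 1e6 * 0.24469)
hr = 1321.1 m


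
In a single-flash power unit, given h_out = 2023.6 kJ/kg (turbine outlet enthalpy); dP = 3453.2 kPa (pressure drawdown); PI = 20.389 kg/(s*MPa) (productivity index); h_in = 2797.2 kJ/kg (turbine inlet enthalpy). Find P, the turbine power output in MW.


Step 1: mdot = PI * dP / 1000 = 20.389 * 3453.2 / 1000 = 70.40729 kg/s
Step 2: P = mdot*(h_in - h_out)/1000 = 70.40729*(2797.2 - 2023.6)/1000 = 54.467 MW
P = 54.467 MW


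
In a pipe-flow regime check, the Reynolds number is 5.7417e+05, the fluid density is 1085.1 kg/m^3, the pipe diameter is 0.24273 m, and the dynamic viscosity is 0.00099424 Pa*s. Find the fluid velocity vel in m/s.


vel = Re * mu / (rho * D)
vel = 5.7417e+05 * 0.00099424 / (1085.1 * 0.24273)
vel = 2.1674 m/s


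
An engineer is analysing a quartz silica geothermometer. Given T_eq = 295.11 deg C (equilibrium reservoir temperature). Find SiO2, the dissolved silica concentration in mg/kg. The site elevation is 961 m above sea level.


SiO2 = 10^(5.19 - 1309/(T_eq + 273.15))
SiO2 = 10^(5.19 - 1309/(295.11 + 273.15))
SiO2 = 769.98 mg/kg


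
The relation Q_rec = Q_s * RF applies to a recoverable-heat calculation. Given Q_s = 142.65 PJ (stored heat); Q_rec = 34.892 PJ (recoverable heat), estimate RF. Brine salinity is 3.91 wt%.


RF = Q_rec / Q_s
RF = 34.892 / 142.65
RF = 0.24460


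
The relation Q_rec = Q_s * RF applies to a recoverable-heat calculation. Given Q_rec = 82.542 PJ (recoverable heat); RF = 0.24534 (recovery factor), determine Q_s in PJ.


Q_s = Q_rec / RF
Q_s = 82.542 / 0.24534
Q_s = 336.44 PJ


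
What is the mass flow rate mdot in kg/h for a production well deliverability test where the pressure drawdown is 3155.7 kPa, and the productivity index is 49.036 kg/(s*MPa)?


mdot = PI * dP / 1000
mdot = 49.036 * 3155.7 / 1000
mdot = 154.7429 kg/s
Convert: 154.7429 kg/s * 3600.0 = 5.5707e+05 kg/h
mdot = 5.5707e+05 kg/h


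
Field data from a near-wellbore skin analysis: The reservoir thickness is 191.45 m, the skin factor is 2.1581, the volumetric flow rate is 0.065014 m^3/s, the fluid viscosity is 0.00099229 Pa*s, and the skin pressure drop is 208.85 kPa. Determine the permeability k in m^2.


k = S*q*mu / (2*pi*dP_s*1000*hr)
k = 2.1581*0.065014*0.00099229 / (2*pi*208.85*1000*191.45)
k = 5.5418e-13 m^2


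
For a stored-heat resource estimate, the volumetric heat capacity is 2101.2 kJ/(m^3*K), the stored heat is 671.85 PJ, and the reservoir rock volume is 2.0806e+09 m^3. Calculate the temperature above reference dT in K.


dT = Q_s * 1e12 / (Vr * rhoc)
dT = 671.85 * 1e12 / (2.0806e+09 * 2101.2)
dT = 153.68 K


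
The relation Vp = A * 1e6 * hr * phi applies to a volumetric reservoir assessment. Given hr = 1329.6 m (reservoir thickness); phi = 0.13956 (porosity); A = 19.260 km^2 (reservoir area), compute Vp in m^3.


Vp = A * 1e6 * hr * phi
Vp = 19.260 * 1e6 * 1329.6 * 0.13956
Vp = 3.5739e+09 m^3


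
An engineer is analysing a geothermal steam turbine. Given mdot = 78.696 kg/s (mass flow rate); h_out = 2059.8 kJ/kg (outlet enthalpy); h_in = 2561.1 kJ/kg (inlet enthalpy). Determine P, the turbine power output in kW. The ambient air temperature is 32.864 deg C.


P = mdot * (h_in - h_out) / 1000
P = 78.696 * (2561.1 - 2059.8) / 1000
P = 39.45030 MW
Convert: 39.45030 MW * 1000.0 = 39450 kW
P = 39450 kW


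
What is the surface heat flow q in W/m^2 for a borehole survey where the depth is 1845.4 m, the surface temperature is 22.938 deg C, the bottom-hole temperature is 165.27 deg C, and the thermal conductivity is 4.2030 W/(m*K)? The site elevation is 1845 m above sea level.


Step 1: grad = (T_d - T_surf)/d * 1000 = (165.27 - 22.938)/1845.4 * 1000 = 77.12799 deg C/km
Step 2: q = k * grad / 1000 = 4.203 * 77.12799 / 1000 = 0.32417 W/m^2
q = 0.32417 W/m^2


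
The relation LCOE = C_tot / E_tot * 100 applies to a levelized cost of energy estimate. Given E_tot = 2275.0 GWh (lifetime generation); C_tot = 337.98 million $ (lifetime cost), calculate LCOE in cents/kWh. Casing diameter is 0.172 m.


LCOE = C_tot / E_tot * 100
LCOE = 337.98 / 2275.0 * 100
LCOE = 14.856 cents/kWh


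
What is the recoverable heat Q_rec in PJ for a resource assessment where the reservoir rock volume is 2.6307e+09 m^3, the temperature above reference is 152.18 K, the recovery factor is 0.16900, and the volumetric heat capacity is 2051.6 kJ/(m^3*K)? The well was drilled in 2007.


Step 1: Q_s = Vr*rhoc*dT/1e12 = 2.6307e+09*2051.6*152.18/1e12 = 821.3374 PJ
Step 2: Q_rec = Q_s * RF = 821.3374 * 0.169 = 138.81 PJ
Q_rec = 138.81 PJ


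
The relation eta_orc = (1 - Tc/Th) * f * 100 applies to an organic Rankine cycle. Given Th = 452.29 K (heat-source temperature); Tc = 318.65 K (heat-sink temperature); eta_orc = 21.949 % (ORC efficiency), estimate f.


f = (eta_orc/100) / (1 - Tc/Th)
f = (21.949/100) / (1 - 318.65/452.29)
f = 0.74284


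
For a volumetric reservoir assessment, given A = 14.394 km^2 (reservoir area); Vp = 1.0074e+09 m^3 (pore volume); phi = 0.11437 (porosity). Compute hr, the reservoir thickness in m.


hr = Vp / (A * 1e6 * phi)
hr = 1.0074e+09 / (14.394 * 1e6 * 0.11437)
hr = 611.94 m


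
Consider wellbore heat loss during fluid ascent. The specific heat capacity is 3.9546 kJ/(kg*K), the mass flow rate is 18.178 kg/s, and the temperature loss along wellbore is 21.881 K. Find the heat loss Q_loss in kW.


Q_loss = mdot * cp * dT
Q_loss = 18.178 * 3.9546 * 21.881
Q_loss = 1573.0 kW


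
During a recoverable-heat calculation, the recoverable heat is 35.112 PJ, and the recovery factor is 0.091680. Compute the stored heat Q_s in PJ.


Q_s = Q_rec / RF
Q_s = 35.112 / 0.091680
Q_s = 382.98 PJ


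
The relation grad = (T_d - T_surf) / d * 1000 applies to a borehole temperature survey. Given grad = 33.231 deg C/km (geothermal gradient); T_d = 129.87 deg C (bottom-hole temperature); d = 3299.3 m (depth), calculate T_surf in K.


T_surf = T_d - grad * d / 1000
T_surf = 129.87 - 33.231 * 3299.3 / 1000
T_surf = 20.23096 deg C
Convert to K: 20.23096 + 273.15 = 293.38 K
T_surf = 293.38 K


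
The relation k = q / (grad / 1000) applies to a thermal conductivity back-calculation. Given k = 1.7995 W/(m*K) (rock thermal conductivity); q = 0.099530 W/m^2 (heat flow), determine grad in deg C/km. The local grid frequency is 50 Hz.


grad = q / k * 1000
grad = 0.099530 / 1.7995 * 1000
grad = 55.310 deg C/km


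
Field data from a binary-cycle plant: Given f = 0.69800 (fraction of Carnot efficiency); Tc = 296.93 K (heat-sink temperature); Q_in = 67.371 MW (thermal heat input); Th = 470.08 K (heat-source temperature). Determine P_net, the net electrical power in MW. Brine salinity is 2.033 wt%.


Step 1: eta = (1 - Tc/Th)*f = (1 - 296.93/470.08)*0.698 = 0.2571024
Step 2: P_net = eta * Q_in = 0.2571024 * 67.371 = 17.321 MW
P_net = 17.321 MW


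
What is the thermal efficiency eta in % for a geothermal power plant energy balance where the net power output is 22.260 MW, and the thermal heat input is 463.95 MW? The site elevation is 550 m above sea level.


eta = W_net / Q_in * 100
eta = 22.260 / 463.95 * 100
eta = 4.7979 %


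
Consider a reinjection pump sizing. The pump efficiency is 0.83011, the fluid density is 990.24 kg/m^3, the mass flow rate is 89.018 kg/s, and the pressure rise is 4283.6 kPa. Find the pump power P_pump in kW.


P_pump = mdot * dP / (rho * eta)
P_pump = 89.018 * 4283.6 / (990.24 * 0.83011)
P_pump = 463.89 kW


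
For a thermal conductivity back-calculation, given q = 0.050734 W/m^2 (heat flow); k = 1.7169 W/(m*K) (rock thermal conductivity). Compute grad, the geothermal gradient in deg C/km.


grad = q / k * 1000
grad = 0.050734 / 1.7169 * 1000
grad = 29.550 deg C/km


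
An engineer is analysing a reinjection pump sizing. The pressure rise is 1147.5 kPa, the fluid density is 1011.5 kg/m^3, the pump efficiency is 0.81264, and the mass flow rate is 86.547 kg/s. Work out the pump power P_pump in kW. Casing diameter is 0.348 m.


P_pump = mdot * dP / (rho * eta)
P_pump = 86.547 * 1147.5 / (1011.5 * 0.81264)
P_pump = 120.82 kW


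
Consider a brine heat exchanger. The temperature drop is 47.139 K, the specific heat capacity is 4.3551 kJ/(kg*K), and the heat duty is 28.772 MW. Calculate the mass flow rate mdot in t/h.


mdot = Q * 1000 / (cp * dT)
mdot = 28.772 * 1000 / (4.3551 * 47.139)
mdot = 140.1495 kg/s
Convert: 140.1495 kg/s * 3.6 = 504.54 t/h
mdot = 504.54 t/h


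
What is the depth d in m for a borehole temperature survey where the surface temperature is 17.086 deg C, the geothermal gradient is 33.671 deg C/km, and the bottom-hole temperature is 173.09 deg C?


d = (T_d - T_surf) / grad * 1000
d = (173.09 - 17.086) / 33.671 * 1000
d = 4633.2 m


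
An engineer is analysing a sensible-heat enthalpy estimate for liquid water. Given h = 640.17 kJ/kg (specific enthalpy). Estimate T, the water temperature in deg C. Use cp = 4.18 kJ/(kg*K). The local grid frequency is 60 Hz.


T = h / cp
T = 640.17 / 4.18
T = 153.15 deg C


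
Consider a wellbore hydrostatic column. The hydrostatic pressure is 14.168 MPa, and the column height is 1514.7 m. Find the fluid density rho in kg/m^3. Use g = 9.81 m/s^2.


rho = P * 1e6 / (g * h)
rho = 14.168 * 1e6 / (9.81 * 1514.7)
rho = 953.48 kg/m^3


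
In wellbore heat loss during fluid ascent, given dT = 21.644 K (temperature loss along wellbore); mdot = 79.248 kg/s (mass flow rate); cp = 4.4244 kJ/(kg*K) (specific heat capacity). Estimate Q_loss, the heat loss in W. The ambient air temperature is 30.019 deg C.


Q_loss = mdot * cp * dT
Q_loss = 79.248 * 4.4244 * 21.644
Q_loss = 7588.924 kW
Convert: 7588.924 kW * 1000.0 = 7.5889e+06 W
Q_loss = 7.5889e+06 W


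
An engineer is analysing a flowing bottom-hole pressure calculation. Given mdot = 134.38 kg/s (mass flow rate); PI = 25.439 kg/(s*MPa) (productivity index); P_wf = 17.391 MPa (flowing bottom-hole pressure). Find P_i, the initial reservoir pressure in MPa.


P_i = P_wf + mdot / PI
P_i = 17.391 + 134.38 / 25.439
P_i = 22.673 MPa


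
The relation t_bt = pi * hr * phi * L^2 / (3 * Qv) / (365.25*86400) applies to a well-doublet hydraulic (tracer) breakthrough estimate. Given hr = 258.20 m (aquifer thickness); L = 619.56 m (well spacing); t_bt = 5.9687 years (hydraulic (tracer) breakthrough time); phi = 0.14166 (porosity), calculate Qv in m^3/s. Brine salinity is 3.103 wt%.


Qv = pi*hr*phi*L^2 / (3*t_bt*365.25*86400)
Qv = pi*258.20*0.14166*619.56^2 / (3*5.9687*365.25*86400)
Qv = 0.078058 m^3/s


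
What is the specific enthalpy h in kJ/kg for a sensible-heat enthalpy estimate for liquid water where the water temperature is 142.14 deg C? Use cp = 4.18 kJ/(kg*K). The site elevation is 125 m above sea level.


h = cp * T
h = 4.18 * 142.14
h = 594.15 kJ/kg


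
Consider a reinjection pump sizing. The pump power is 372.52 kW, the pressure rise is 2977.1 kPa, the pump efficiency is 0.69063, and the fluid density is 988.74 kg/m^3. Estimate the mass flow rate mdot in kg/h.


mdot = P_pump * rho * eta / dP
mdot = 372.52 * 988.74 * 0.69063 / 2977.1
mdot = 85.44442 kg/s
Convert: 85.44442 kg/s * 3600.0 = 3.0760e+05 kg/h
mdot = 3.0760e+05 kg/h


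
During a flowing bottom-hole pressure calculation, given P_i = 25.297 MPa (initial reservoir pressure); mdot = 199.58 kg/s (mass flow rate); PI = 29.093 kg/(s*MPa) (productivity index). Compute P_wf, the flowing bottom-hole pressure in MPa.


P_wf = P_i - mdot / PI
P_wf = 25.297 - 199.58 / 29.093
P_wf = 18.437 MPa


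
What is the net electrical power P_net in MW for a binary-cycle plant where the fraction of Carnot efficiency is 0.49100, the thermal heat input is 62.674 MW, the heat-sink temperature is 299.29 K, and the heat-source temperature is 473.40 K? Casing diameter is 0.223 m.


Step 1: eta = (1 - Tc/Th)*f = (1 - 299.29/473.4)*0.491 = 0.1805830
Step 2: P_net = eta * Q_in = 0.1805830 * 62.674 = 11.318 MW
P_net = 11.318 MW


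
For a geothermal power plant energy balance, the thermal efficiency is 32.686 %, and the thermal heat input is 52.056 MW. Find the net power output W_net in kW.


W_net = eta / 100 * Q_in
W_net = 32.686 / 100 * 52.056
W_net = 17.01502 MW
Convert: 17.01502 MW * 1000.0 = 17015 kW
W_net = 17015 kW


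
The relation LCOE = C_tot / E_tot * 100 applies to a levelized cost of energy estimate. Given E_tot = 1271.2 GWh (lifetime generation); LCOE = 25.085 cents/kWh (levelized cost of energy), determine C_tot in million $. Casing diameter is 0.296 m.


C_tot = LCOE / 100 * E_tot
C_tot = 25.085 / 100 * 1271.2
C_tot = 318.88 million $


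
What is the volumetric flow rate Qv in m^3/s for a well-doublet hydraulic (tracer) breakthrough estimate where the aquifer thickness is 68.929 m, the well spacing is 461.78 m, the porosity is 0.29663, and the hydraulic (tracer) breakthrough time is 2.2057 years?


Qv = pi*hr*phi*L^2 / (3*t_bt*365.25*86400)
Qv = pi*68.929*0.29663*461.78^2 / (3*2.2057*365.25*86400)
Qv = 0.065594 m^3/s


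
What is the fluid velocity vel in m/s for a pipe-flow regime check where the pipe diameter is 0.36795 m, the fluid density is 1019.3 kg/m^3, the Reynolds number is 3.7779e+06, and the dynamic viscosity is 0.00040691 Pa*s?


vel = Re * mu / (rho * D)
vel = 3.7779e+06 * 0.00040691 / (1019.3 * 0.36795)
vel = 4.0988 m/s


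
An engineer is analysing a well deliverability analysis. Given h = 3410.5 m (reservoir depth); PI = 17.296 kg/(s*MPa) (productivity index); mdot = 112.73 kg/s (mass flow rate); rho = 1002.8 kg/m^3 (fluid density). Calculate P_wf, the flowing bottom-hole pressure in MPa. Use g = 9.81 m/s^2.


Step 1: P_i = rho*g*h/1e6 = 1002.8*9.81*3410.5/1e6 = 33.55068 MPa
Step 2: P_wf = P_i - mdot/PI = 33.55068 - 112.73/17.296 = 27.033 MPa
P_wf = 27.033 MPa


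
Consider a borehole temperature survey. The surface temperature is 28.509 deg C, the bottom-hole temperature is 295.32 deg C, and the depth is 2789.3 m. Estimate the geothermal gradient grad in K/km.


grad = (T_d - T_surf) / d * 1000
grad = (295.32 - 28.509) / 2789.3 * 1000
grad = 95.65518 deg C/km
Convert: 95.65518 deg C/km * 1.0 = 95.655 K/km
grad = 95.655 K/km


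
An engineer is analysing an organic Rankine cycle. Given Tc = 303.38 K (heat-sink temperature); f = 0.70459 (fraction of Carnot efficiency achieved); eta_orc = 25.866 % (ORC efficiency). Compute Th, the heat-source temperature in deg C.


Th = Tc / (1 - (eta_orc/100)/f)
Th = 303.38 / (1 - (25.866/100)/0.70459)
Th = 479.3544 K
Convert to deg C: 479.3544 - 273.15 = 206.20 deg C
Th = 206.20 deg C


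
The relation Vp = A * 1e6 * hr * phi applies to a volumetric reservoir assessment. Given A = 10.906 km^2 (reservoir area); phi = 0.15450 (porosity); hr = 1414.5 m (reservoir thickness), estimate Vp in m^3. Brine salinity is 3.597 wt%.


Vp = A * 1e6 * hr * phi
Vp = 10.906 * 1e6 * 1414.5 * 0.15450
Vp = 2.3834e+09 m^3


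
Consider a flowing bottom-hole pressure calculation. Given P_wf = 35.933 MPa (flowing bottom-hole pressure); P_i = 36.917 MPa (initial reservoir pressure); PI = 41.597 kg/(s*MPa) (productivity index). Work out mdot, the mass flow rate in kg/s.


mdot = (P_i - P_wf) * PI
mdot = (36.917 - 35.933) * 41.597
mdot = 40.931 kg/s


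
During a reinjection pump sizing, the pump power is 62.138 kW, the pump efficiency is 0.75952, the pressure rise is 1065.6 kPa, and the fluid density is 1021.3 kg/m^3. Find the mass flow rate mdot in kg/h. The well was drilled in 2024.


mdot = P_pump * rho * eta / dP
mdot = 62.138 * 1021.3 * 0.75952 / 1065.6
mdot = 45.23302 kg/s
Convert: 45.23302 kg/s * 3600.0 = 1.6284e+05 kg/h
mdot = 1.6284e+05 kg/h


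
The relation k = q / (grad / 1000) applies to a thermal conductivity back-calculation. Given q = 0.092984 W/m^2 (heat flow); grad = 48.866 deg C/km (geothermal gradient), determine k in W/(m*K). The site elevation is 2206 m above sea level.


k = q / (grad / 1000)
k = 0.092984 / (48.866 / 1000)
k = 1.9028 W/(m*K)


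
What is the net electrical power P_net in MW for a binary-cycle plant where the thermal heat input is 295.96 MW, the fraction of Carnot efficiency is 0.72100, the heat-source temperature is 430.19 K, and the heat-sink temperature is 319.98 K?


Step 1: eta = (1 - Tc/Th)*f = (1 - 319.98/430.19)*0.721 = 0.1847124
Step 2: P_net = eta * Q_in = 0.1847124 * 295.96 = 54.667 MW
P_net = 54.667 MW


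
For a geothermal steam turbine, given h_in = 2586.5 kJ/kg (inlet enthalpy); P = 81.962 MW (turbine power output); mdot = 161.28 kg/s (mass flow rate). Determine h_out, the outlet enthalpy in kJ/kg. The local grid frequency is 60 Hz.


h_out = h_in - P * 1000 / mdot
h_out = 2586.5 - 81.962 * 1000 / 161.28
h_out = 2078.3 kJ/kg


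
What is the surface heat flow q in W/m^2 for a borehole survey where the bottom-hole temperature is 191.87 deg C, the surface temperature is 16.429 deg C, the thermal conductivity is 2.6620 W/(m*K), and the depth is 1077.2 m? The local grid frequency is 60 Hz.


Step 1: grad = (T_d - T_surf)/d * 1000 = (191.87 - 16.429)/1077.2 * 1000 = 162.8676 deg C/km
Step 2: q = k * grad / 1000 = 2.662 * 162.8676 / 1000 = 0.43355 W/m^2
q = 0.43355 W/m^2


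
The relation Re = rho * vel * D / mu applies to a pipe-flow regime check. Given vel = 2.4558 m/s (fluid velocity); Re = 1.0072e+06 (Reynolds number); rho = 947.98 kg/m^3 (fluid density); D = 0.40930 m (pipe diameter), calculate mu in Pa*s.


mu = rho * vel * D / Re
mu = 947.98 * 2.4558 * 0.40930 / 1.0072e+06
mu = 0.00094606 Pa*s


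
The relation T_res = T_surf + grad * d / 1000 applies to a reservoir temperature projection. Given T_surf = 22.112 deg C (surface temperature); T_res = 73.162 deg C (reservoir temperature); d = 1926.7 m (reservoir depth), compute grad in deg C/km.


grad = (T_res - T_surf) / d * 1000
grad = (73.162 - 22.112) / 1926.7 * 1000
grad = 26.496 deg C/km


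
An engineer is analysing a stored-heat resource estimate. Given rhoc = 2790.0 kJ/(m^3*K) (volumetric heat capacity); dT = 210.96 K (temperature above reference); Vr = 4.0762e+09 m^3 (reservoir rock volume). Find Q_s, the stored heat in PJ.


Q_s = Vr * rhoc * dT / 1e12
Q_s = 4.0762e+09 * 2790.0 * 210.96 / 1e12
Q_s = 2399.2 PJ


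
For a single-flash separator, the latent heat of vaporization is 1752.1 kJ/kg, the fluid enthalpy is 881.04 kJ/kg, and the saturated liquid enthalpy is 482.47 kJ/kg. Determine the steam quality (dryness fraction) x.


x = (h - hf) / hfg
x = (881.04 - 482.47) / 1752.1
x = 0.22748


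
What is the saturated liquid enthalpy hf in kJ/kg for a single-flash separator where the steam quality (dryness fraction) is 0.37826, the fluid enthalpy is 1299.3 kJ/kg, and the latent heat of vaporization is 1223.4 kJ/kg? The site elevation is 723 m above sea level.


hf = h - x * hfg
hf = 1299.3 - 0.37826 * 1223.4
hf = 836.54 kJ/kg


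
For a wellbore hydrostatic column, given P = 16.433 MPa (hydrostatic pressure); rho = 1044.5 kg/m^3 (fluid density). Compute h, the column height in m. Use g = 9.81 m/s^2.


h = P * 1e6 / (g * rho)
h = 16.433 * 1e6 / (9.81 * 1044.5)
h = 1603.8 m


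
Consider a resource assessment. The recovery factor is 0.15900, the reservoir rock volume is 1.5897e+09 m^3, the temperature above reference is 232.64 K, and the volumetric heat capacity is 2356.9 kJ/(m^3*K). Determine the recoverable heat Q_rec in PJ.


Step 1: Q_s = Vr*rhoc*dT/1e12 = 1.5897e+09*2356.9*232.64/1e12 = 871.6472 PJ
Step 2: Q_rec = Q_s * RF = 871.6472 * 0.159 = 138.59 PJ
Q_rec = 138.59 PJ


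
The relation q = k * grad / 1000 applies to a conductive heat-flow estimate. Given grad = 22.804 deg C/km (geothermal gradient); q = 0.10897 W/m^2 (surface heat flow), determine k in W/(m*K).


k = q * 1000 / grad
k = 0.10897 * 1000 / 22.804
k = 4.7785 W/(m*K)


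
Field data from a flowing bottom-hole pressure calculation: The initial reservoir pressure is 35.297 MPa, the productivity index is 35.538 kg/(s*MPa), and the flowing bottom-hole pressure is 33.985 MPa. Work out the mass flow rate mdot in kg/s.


mdot = (P_i - P_wf) * PI
mdot = (35.297 - 33.985) * 35.538
mdot = 46.626 kg/s


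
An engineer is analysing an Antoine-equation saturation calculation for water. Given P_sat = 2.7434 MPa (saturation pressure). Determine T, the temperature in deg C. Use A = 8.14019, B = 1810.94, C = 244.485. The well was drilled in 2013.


T = B / (A - log10(P_sat * 760 / 0.101325)) - C
T = 1810.94 / (8.14019 - log10(2.7434 * 760 / 0.101325)) - 244.485
T = 228.74 deg C


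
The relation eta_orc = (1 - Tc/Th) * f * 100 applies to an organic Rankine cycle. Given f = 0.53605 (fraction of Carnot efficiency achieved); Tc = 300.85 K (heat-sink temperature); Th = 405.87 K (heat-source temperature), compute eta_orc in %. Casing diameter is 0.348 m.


eta_orc = (1 - Tc/Th) * f * 100
eta_orc = (1 - 300.85/405.87) * 0.53605 * 100
eta_orc = 13.870 %


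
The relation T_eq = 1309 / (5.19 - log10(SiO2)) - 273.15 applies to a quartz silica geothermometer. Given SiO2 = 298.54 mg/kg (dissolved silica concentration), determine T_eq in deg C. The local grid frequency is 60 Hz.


T_eq = 1309 / (5.19 - log10(SiO2)) - 273.15
T_eq = 1309 / (5.19 - log10(298.54)) - 273.15
T_eq = 208.99 deg C


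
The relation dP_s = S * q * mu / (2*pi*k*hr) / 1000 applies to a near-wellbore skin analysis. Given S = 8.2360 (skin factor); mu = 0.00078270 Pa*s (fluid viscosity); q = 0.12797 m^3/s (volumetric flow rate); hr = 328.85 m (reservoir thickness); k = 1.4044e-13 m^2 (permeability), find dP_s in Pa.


dP_s = S * q * mu / (2*pi*k*hr) / 1000
dP_s = 8.2360 * 0.12797 * 0.00078270 / (2*pi*1.4044e-13*328.85) / 1000
dP_s = 2842.833 kPa
Convert: 2842.833 kPa * 1000.0 = 2.8428e+06 Pa
dP_s = 2.8428e+06 Pa


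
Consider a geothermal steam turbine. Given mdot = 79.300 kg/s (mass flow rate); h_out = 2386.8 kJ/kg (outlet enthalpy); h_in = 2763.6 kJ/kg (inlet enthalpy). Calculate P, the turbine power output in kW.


P = mdot * (h_in - h_out) / 1000
P = 79.300 * (2763.6 - 2386.8) / 1000
P = 29.88024 MW
Convert: 29.88024 MW * 1000.0 = 29880 kW
P = 29880 kW


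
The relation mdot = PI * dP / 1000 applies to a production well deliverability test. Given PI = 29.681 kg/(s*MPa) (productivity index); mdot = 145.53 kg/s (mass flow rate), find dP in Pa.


dP = mdot * 1000 / PI
dP = 145.53 * 1000 / 29.681
dP = 4903.137 kPa
Convert: 4903.137 kPa * 1000.0 = 4.9031e+06 Pa
dP = 4.9031e+06 Pa


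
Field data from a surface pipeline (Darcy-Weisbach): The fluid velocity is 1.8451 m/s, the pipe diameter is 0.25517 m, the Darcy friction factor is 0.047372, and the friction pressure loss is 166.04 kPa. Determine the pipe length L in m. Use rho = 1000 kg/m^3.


L = dP*1000*D / (f*rho*vel^2/2)
L = 166.04*1000*0.25517 / (0.047372*1000*1.8451^2/2)
L = 525.43 m


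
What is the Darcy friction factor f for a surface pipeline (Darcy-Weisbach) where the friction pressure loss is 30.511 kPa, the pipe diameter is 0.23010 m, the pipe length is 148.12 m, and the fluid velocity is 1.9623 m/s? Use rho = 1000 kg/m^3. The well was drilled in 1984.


f = dP*1000 / ((L/D)*(rho*vel^2/2))
f = 30.511*1000 / ((148.12/0.23010)*(1000*1.9623^2/2))
f = 0.024618


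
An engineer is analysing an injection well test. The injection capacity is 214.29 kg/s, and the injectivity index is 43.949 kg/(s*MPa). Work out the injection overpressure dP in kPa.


dP = mdot * 1000 / II
dP = 214.29 * 1000 / 43.949
dP = 4875.9 kPa


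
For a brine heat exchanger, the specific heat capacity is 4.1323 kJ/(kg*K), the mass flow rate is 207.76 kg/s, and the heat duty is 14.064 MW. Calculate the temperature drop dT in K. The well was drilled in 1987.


dT = Q * 1000 / (mdot * cp)
dT = 14.064 * 1000 / (207.76 * 4.1323)
dT = 16.382 K


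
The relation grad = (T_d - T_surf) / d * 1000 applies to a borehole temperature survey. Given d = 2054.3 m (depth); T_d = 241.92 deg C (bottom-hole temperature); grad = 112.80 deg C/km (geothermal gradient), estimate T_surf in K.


T_surf = T_d - grad * d / 1000
T_surf = 241.92 - 112.80 * 2054.3 / 1000
T_surf = 10.19496 deg C
Convert to K: 10.19496 + 273.15 = 283.34 K
T_surf = 283.34 K


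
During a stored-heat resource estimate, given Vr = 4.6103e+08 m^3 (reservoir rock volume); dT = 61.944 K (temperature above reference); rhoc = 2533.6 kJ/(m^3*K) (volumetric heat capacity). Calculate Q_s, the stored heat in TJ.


Q_s = Vr * rhoc * dT / 1e12
Q_s = 4.6103e+08 * 2533.6 * 61.944 / 1e12
Q_s = 72.35466 PJ
Convert: 72.35466 PJ * 1000.0 = 72355 TJ
Q_s = 72355 TJ


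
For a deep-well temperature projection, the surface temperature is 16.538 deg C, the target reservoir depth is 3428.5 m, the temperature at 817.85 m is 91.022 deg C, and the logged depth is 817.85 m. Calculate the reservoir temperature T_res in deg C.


Step 1: grad = (T_d1 - T_surf)/d1 * 1000 = (91.022 - 16.538)/817.85 * 1000 = 91.07294 deg C/km
Step 2: T_res = T_surf + grad*d2/1000 = 16.538 + 91.07294*3428.5/1000 = 328.78 deg C
T_res = 328.78 deg C


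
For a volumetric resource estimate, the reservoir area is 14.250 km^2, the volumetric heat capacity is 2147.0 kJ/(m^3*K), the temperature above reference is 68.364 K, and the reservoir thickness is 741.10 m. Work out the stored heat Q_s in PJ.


Step 1: Vr = A*1e6*hr = 14.25*1e6*741.1 = 1.056068e+10 m^3
Step 2: Q_s = Vr*rhoc*dT/1e12 = 1.056068e+10*2147.0*68.364/1e12 = 1550.1 PJ
Q_s = 1550.1 PJ


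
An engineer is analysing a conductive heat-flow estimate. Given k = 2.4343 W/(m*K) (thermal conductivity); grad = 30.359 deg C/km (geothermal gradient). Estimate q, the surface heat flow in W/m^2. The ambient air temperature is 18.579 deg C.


q = k * grad / 1000
q = 2.4343 * 30.359 / 1000
q = 0.073903 W/m^2


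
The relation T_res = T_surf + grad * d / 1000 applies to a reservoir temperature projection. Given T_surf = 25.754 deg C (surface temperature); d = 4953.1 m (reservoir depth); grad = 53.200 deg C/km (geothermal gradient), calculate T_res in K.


T_res = T_surf + grad * d / 1000
T_res = 25.754 + 53.200 * 4953.1 / 1000
T_res = 289.2589 deg C
Convert to K: 289.2589 + 273.15 = 562.41 K
T_res = 562.41 K


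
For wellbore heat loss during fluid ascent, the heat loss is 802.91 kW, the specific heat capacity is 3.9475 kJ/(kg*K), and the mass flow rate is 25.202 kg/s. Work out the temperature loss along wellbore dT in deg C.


dT = Q_loss / (mdot * cp)
dT = 802.91 / (25.202 * 3.9475)
dT = 8.070672 K
Convert (temperature difference, 1 K = 1 deg C): 8.070672 K = 8.070672 deg C
dT = 8.0707 deg C


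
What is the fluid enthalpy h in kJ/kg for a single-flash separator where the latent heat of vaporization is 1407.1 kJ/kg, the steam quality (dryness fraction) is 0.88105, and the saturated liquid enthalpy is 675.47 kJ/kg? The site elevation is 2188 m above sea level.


h = hf + x * hfg
h = 675.47 + 0.88105 * 1407.1
h = 1915.2 kJ/kg


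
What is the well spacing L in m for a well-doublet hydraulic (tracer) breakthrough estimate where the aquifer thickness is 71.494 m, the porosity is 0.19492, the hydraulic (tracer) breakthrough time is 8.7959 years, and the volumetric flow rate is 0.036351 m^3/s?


L = sqrt(t_bt*365.25*86400*3*Qv / (pi*hr*phi))
L = sqrt(8.7959*365.25*86400*3*0.036351 / (pi*71.494*0.19492))
L = 831.52 m


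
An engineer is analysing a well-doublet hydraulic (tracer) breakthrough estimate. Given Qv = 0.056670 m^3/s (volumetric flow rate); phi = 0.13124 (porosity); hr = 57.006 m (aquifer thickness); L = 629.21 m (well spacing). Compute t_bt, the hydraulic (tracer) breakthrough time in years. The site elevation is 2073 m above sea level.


t_bt = pi * hr * phi * L^2 / (3 * Qv) / (365.25*86400)
t_bt = pi * 57.006 * 0.13124 * 629.21^2 / (3 * 0.056670) / (365.25*86400)
t_bt = 1.7344 years


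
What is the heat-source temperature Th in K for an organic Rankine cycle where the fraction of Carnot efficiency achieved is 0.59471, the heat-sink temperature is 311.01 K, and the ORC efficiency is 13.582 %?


Th = Tc / (1 - (eta_orc/100)/f)
Th = 311.01 / (1 - (13.582/100)/0.59471)
Th = 403.06 K


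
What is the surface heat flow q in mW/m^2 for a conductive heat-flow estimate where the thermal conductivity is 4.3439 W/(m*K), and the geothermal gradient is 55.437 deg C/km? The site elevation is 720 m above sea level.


q = k * grad / 1000
q = 4.3439 * 55.437 / 1000
q = 0.2408128 W/m^2
Convert: 0.2408128 W/m^2 * 1000.0 = 240.81 mW/m^2
q = 240.81 mW/m^2


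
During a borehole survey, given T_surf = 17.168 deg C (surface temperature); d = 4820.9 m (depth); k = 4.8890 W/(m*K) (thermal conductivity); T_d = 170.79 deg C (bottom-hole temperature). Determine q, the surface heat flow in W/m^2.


Step 1: grad = (T_d - T_surf)/d * 1000 = (170.79 - 17.168)/4820.9 * 1000 = 31.86583 deg C/km
Step 2: q = k * grad / 1000 = 4.889 * 31.86583 / 1000 = 0.15579 W/m^2
q = 0.15579 W/m^2


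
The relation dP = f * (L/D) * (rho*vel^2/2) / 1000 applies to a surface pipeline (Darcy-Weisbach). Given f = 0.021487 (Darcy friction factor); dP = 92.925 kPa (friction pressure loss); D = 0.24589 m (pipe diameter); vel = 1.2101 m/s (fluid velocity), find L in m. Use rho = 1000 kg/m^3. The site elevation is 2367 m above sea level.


L = dP*1000*D / (f*rho*vel^2/2)
L = 92.925*1000*0.24589 / (0.021487*1000*1.2101^2/2)
L = 1452.4 m


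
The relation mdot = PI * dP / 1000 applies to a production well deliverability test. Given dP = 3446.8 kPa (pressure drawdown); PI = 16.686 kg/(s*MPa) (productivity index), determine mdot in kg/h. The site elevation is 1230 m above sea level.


mdot = PI * dP / 1000
mdot = 16.686 * 3446.8 / 1000
mdot = 57.51330 kg/s
Convert: 57.51330 kg/s * 3600.0 = 2.0705e+05 kg/h
mdot = 2.0705e+05 kg/h


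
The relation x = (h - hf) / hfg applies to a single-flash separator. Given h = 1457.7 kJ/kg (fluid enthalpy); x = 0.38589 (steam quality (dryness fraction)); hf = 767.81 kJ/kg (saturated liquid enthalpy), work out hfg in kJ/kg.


hfg = (h - hf) / x
hfg = (1457.7 - 767.81) / 0.38589
hfg = 1787.8 kJ/kg


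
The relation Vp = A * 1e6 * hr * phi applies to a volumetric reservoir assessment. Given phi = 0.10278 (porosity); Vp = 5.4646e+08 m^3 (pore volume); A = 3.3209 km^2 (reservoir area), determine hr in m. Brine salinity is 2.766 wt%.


hr = Vp / (A * 1e6 * phi)
hr = 5.4646e+08 / (3.3209 * 1e6 * 0.10278)
hr = 1601.0 m


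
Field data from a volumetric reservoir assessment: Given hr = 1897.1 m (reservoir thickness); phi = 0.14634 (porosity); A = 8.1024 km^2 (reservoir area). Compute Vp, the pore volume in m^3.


Vp = A * 1e6 * hr * phi
Vp = 8.1024 * 1e6 * 1897.1 * 0.14634
Vp = 2.2494e+09 m^3


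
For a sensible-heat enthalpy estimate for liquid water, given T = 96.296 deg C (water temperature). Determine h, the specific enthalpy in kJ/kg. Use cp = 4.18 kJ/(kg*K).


h = cp * T
h = 4.18 * 96.296
h = 402.52 kJ/kg


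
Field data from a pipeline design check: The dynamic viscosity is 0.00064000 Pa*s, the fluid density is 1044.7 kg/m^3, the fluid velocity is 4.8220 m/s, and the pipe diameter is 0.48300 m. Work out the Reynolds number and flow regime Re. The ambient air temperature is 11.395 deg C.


Step 1: Re = rho*vel*D/mu = 1044.7*4.822*0.483/0.00064 = 3.8018e+06
Step 2: Re = 3.8018e+06 > 4000, so flow is turbulent.
Re = 3.8018e+06 (turbulent)


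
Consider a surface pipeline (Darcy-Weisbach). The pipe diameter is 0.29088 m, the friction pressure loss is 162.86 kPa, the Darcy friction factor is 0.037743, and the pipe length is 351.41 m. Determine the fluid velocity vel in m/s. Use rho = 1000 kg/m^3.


vel = sqrt(dP*1000*2*D / (f*L*rho))
vel = sqrt(162.86*1000*2*0.29088 / (0.037743*351.41*1000))
vel = 2.6727 m/s
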